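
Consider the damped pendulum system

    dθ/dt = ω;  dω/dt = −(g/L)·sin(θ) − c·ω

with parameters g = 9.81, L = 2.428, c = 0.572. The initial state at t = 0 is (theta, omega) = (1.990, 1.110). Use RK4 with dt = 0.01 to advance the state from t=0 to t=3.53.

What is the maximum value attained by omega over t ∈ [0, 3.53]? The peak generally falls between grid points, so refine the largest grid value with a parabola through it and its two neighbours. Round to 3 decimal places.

t=0.000: state=(1.990, 1.110)
step 1 (dt=0.01): k1=(1.110, -4.325), k2=(1.088, -4.304), k3=(1.088, -4.304), k4=(1.067, -4.283); state += dt/6·(k1+2k2+2k3+k4)
t=0.010: state=(2.001, 1.067)
t=0.020: state=(2.011, 1.024)
t=0.030: state=(2.021, 0.982)
continuing one RK4 step at a time; state shown every 20 steps (Δt=0.2):
t=0.200: state=(2.131, 0.322)
t=0.400: state=(2.126, -0.356)
t=0.600: state=(1.991, -0.988)
t=0.800: state=(1.731, -1.609)
t=1.000: state=(1.350, -2.194)
t=1.200: state=(0.863, -2.634)
t=1.400: state=(0.317, -2.767)
t=1.600: state=(-0.216, -2.498)
t=1.800: state=(-0.660, -1.897)
t=2.000: state=(-0.964, -1.132)
t=2.200: state=(-1.112, -0.347)
t=2.400: state=(-1.107, 0.378)
t=2.600: state=(-0.967, 0.998)
t=2.800: state=(-0.718, 1.461)
t=3.000: state=(-0.398, 1.706)
t=3.200: state=(-0.054, 1.689)
t=3.400: state=(0.261, 1.422)
t=3.530: state=(0.429, 1.147)
largest grid value and its neighbours: omega(3.080)=1.73183, omega(3.090)=1.73196, omega(3.100)=1.73141
parabola through these three points peaks at t≈3.087 with omega≈1.73199

max omega = 1.732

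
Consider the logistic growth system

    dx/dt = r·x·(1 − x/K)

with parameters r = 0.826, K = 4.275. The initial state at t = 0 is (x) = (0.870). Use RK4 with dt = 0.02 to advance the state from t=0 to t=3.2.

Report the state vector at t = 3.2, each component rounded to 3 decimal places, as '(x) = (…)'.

t=0.000: state=(0.870)
step 1 (dt=0.02): k1=(0.572), k2=(0.575), k3=(0.575), k4=(0.578); state += dt/6·(k1+2k2+2k3+k4)
t=0.020: state=(0.882)
t=0.040: state=(0.893)
t=0.060: state=(0.905)
continuing one RK4 step at a time; state shown every 10 steps (Δt=0.2):
t=0.200: state=(0.990)
t=0.400: state=(1.121)
t=0.600: state=(1.263)
t=0.800: state=(1.415)
t=1.000: state=(1.575)
t=1.200: state=(1.743)
t=1.400: state=(1.916)
t=1.600: state=(2.092)
t=1.800: state=(2.268)
t=2.000: state=(2.443)
t=2.200: state=(2.613)
t=2.400: state=(2.778)
t=2.600: state=(2.934)
t=2.800: state=(3.081)
t=3.000: state=(3.218)
t=3.200: state=(3.344)

(x) = (3.344)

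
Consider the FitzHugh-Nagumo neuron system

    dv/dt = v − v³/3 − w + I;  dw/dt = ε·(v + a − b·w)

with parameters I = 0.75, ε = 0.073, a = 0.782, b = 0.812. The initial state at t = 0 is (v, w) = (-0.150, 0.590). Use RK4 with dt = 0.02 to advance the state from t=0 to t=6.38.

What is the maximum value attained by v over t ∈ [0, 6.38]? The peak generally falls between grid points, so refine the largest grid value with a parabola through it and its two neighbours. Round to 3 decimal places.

max v = -0.121

t=0.000: state=(-0.150, 0.590)
step 1 (dt=0.02): k1=(0.011, 0.011), k2=(0.011, 0.011), k3=(0.011, 0.011), k4=(0.011, 0.011); state += dt/6·(k1+2k2+2k3+k4)
t=0.020: state=(-0.150, 0.590)
t=0.040: state=(-0.150, 0.590)
t=0.060: state=(-0.149, 0.591)
continuing one RK4 step at a time; state shown every 25 steps (Δt=0.5):
t=0.500: state=(-0.144, 0.596)
t=1.000: state=(-0.139, 0.601)
t=1.500: state=(-0.134, 0.607)
t=2.000: state=(-0.129, 0.613)
t=2.500: state=(-0.125, 0.618)
t=3.000: state=(-0.122, 0.624)
t=3.500: state=(-0.121, 0.629)
t=4.000: state=(-0.122, 0.635)
t=4.500: state=(-0.128, 0.640)
t=5.000: state=(-0.140, 0.645)
t=5.500: state=(-0.163, 0.648)
t=6.000: state=(-0.202, 0.651)
t=6.380: state=(-0.248, 0.652)
largest grid value and its neighbours: v(3.520)=-0.12071, v(3.540)=-0.12071, v(3.560)=-0.12071
parabola through these three points peaks at t≈3.544 with v≈-0.12071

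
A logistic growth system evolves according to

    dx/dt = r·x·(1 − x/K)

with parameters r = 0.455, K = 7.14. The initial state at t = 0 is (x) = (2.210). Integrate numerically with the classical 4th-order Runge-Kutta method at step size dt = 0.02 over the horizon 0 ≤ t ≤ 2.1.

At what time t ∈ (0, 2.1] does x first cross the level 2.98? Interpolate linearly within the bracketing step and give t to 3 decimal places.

t=0.000: state=(2.210)
step 1 (dt=0.02): k1=(0.694), k2=(0.696), k3=(0.696), k4=(0.697); state += dt/6·(k1+2k2+2k3+k4)
t=0.020: state=(2.224)
t=0.040: state=(2.238)
t=0.060: state=(2.252)
continuing one RK4 step at a time; state shown every 5 steps (Δt=0.1):
t=0.100: state=(2.280)
t=0.200: state=(2.351)
t=0.300: state=(2.424)
t=0.400: state=(2.497)
t=0.500: state=(2.571)
t=0.600: state=(2.647)
t=0.700: state=(2.723)
t=0.800: state=(2.800)
t=0.900: state=(2.878)
t=1.000: state=(2.956)
t=1.020: state=(2.972)
next step: t=1.040: state=(2.988) — x has crossed 2.98
linear interpolation between t=1.020 (2.97192) and t=1.040 (2.98772) → t≈1.030

t = 1.030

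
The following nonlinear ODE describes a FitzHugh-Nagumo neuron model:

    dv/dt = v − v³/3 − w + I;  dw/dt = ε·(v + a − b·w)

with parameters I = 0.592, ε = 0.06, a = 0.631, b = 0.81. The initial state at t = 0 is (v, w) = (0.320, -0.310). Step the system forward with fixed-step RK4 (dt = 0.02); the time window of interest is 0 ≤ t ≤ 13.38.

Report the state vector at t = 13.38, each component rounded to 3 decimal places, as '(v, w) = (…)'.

t=0.000: state=(0.320, -0.310)
step 1 (dt=0.02): k1=(1.211, 0.072), k2=(1.221, 0.073), k3=(1.221, 0.073), k4=(1.231, 0.074); state += dt/6·(k1+2k2+2k3+k4)
t=0.020: state=(0.344, -0.309)
t=0.040: state=(0.369, -0.307)
t=0.060: state=(0.394, -0.306)
continuing one RK4 step at a time; state shown every 25 steps (Δt=0.5):
t=0.500: state=(1.028, -0.264)
t=1.000: state=(1.670, -0.198)
t=1.500: state=(1.934, -0.121)
t=2.000: state=(1.984, -0.041)
t=2.500: state=(1.975, 0.038)
t=3.000: state=(1.952, 0.114)
t=3.500: state=(1.927, 0.187)
t=4.000: state=(1.900, 0.258)
t=4.500: state=(1.874, 0.327)
t=5.000: state=(1.847, 0.393)
t=5.500: state=(1.820, 0.456)
t=6.000: state=(1.793, 0.517)
t=6.500: state=(1.766, 0.576)
t=7.000: state=(1.739, 0.633)
t=7.500: state=(1.711, 0.688)
t=8.000: state=(1.684, 0.740)
t=8.500: state=(1.656, 0.791)
t=9.000: state=(1.628, 0.839)
t=9.500: state=(1.599, 0.886)
t=10.000: state=(1.570, 0.930)
t=10.500: state=(1.541, 0.972)
t=11.000: state=(1.511, 1.013)
t=11.500: state=(1.481, 1.052)
t=12.000: state=(1.450, 1.089)
t=12.500: state=(1.418, 1.124)
t=13.000: state=(1.386, 1.157)
t=13.380: state=(1.360, 1.181)

(v, w) = (1.360, 1.181)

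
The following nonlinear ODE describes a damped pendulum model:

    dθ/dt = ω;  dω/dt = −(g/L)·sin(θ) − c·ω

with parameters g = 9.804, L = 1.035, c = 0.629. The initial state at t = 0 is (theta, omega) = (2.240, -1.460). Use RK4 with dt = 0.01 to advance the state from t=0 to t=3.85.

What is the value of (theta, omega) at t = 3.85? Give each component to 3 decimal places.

(theta, omega) = (-0.179, 1.745)

t=0.000: state=(2.240, -1.460)
step 1 (dt=0.01): k1=(-1.460, -6.511), k2=(-1.493, -6.533), k3=(-1.493, -6.534), k4=(-1.525, -6.557); state += dt/6·(k1+2k2+2k3+k4)
t=0.010: state=(2.225, -1.525)
t=0.020: state=(2.209, -1.591)
t=0.030: state=(2.193, -1.657)
continuing one RK4 step at a time; state shown every 20 steps (Δt=0.2):
t=0.200: state=(1.811, -2.859)
t=0.400: state=(1.095, -4.254)
t=0.600: state=(0.169, -4.763)
t=0.800: state=(-0.702, -3.701)
t=1.000: state=(-1.254, -1.769)
t=1.200: state=(-1.410, 0.181)
t=1.400: state=(-1.198, 1.885)
t=1.600: state=(-0.687, 3.102)
t=1.800: state=(-0.023, 3.338)
t=2.000: state=(0.570, 2.434)
t=2.200: state=(0.909, 0.914)
t=2.400: state=(0.934, -0.640)
t=2.600: state=(0.675, -1.865)
t=2.800: state=(0.233, -2.426)
t=3.000: state=(-0.236, -2.118)
t=3.200: state=(-0.570, -1.141)
t=3.400: state=(-0.678, 0.063)
t=3.600: state=(-0.555, 1.108)
t=3.800: state=(-0.265, 1.695)
t=3.850: state=(-0.179, 1.745)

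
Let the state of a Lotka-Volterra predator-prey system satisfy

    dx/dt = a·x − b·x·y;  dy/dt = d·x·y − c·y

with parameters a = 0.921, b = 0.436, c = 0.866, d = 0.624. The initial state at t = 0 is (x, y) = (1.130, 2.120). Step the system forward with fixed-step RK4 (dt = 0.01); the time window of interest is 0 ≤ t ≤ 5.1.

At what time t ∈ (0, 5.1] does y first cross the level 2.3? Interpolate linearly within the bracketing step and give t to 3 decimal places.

t = 4.177

t=0.000: state=(1.130, 2.120)
step 1 (dt=0.01): k1=(-0.004, -0.341), k2=(-0.003, -0.341), k3=(-0.003, -0.341), k4=(-0.002, -0.341); state += dt/6·(k1+2k2+2k3+k4)
t=0.010: state=(1.130, 2.117)
t=0.020: state=(1.130, 2.113)
t=0.030: state=(1.130, 2.110)
continuing one RK4 step at a time; state shown every 20 steps (Δt=0.2):
t=0.200: state=(1.133, 2.053)
t=0.400: state=(1.142, 1.990)
t=0.600: state=(1.157, 1.931)
t=0.800: state=(1.178, 1.879)
t=1.000: state=(1.205, 1.833)
t=1.200: state=(1.237, 1.795)
t=1.400: state=(1.273, 1.766)
t=1.600: state=(1.313, 1.745)
t=1.800: state=(1.357, 1.733)
t=2.000: state=(1.403, 1.732)
t=2.200: state=(1.450, 1.740)
t=2.400: state=(1.496, 1.758)
t=2.600: state=(1.542, 1.788)
t=2.800: state=(1.583, 1.827)
t=3.000: state=(1.620, 1.876)
t=3.200: state=(1.649, 1.935)
t=3.400: state=(1.670, 2.002)
t=3.600: state=(1.681, 2.076)
t=3.800: state=(1.681, 2.153)
t=4.000: state=(1.669, 2.232)
t=4.170: state=(1.650, 2.297)
next step: t=4.180: state=(1.649, 2.301) — y has crossed 2.3
linear interpolation between t=4.170 (2.29746) and t=4.180 (2.30122) → t≈4.177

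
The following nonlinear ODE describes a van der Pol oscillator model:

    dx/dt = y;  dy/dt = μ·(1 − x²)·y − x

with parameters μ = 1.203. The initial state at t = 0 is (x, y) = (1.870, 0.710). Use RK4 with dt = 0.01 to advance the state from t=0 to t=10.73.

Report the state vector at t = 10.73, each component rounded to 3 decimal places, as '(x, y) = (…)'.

t=0.000: state=(1.870, 0.710)
step 1 (dt=0.01): k1=(0.710, -4.003), k2=(0.690, -3.957), k3=(0.690, -3.957), k4=(0.670, -3.912); state += dt/6·(k1+2k2+2k3+k4)
t=0.010: state=(1.877, 0.670)
t=0.020: state=(1.883, 0.632)
t=0.030: state=(1.890, 0.594)
continuing one RK4 step at a time; state shown every 50 steps (Δt=0.5):
t=0.500: state=(1.897, -0.336)
t=1.000: state=(1.655, -0.600)
t=1.500: state=(1.300, -0.834)
t=2.000: state=(0.783, -1.298)
t=2.500: state=(-0.101, -2.361)
t=3.000: state=(-1.451, -2.376)
t=3.500: state=(-2.008, -0.111)
t=4.000: state=(-1.883, 0.456)
t=4.500: state=(-1.606, 0.647)
t=5.000: state=(-1.226, 0.896)
t=5.500: state=(-0.663, 1.435)
t=6.000: state=(0.322, 2.599)
t=6.500: state=(1.644, 1.915)
t=7.000: state=(2.010, -0.074)
t=7.500: state=(1.842, -0.496)
t=8.000: state=(1.547, -0.682)
t=8.500: state=(1.144, -0.961)
t=9.000: state=(0.530, -1.590)
t=9.500: state=(-0.560, -2.790)
t=10.000: state=(-1.791, -1.419)
t=10.500: state=(-1.997, 0.205)
t=10.730: state=(-1.924, 0.406)

(x, y) = (-1.924, 0.406)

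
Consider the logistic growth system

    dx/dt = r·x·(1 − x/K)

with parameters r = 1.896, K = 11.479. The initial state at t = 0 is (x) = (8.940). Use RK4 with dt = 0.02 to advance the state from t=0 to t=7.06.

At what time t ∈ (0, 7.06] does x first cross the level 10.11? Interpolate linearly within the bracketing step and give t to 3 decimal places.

t=0.000: state=(8.940)
step 1 (dt=0.02): k1=(3.749), k2=(3.709), k3=(3.710), k4=(3.670); state += dt/6·(k1+2k2+2k3+k4)
t=0.020: state=(9.014)
t=0.040: state=(9.087)
t=0.060: state=(9.158)
t=0.380: state=(10.085)
next step: t=0.400: state=(10.131) — x has crossed 10.11
linear interpolation between t=0.380 (10.08546) and t=0.400 (10.13122) → t≈0.391

t = 0.391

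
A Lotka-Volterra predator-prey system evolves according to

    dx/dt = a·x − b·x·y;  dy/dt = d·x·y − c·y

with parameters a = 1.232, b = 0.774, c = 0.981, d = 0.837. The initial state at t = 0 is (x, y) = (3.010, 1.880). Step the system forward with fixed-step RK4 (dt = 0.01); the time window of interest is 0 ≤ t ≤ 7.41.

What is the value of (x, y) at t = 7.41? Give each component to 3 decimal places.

(x, y) = (0.715, 3.553)

t=0.000: state=(3.010, 1.880)
step 1 (dt=0.01): k1=(-0.672, 2.892), k2=(-0.704, 2.909), k3=(-0.705, 2.909), k4=(-0.738, 2.926); state += dt/6·(k1+2k2+2k3+k4)
t=0.010: state=(3.003, 1.909)
t=0.020: state=(2.995, 1.939)
t=0.030: state=(2.987, 1.968)
continuing one RK4 step at a time; state shown every 25 steps (Δt=0.25):
t=0.250: state=(2.640, 2.675)
t=0.500: state=(1.987, 3.406)
t=0.750: state=(1.341, 3.766)
t=1.000: state=(0.881, 3.705)
t=1.250: state=(0.602, 3.377)
t=1.500: state=(0.444, 2.943)
t=1.750: state=(0.357, 2.502)
t=2.000: state=(0.312, 2.099)
t=2.250: state=(0.292, 1.749)
t=2.500: state=(0.292, 1.454)
t=2.750: state=(0.307, 1.211)
t=3.000: state=(0.338, 1.014)
t=3.250: state=(0.384, 0.855)
t=3.500: state=(0.448, 0.730)
t=3.750: state=(0.534, 0.633)
t=4.000: state=(0.648, 0.560)
t=4.250: state=(0.796, 0.509)
t=4.500: state=(0.984, 0.480)
t=4.750: state=(1.222, 0.472)
t=5.000: state=(1.515, 0.492)
t=5.250: state=(1.866, 0.547)
t=5.500: state=(2.261, 0.659)
t=5.750: state=(2.660, 0.864)
t=6.000: state=(2.968, 1.222)
t=6.250: state=(3.026, 1.800)
t=6.500: state=(2.700, 2.583)
t=6.750: state=(2.065, 3.338)
t=7.000: state=(1.406, 3.748)
t=7.250: state=(0.922, 3.728)
t=7.410: state=(0.715, 3.553)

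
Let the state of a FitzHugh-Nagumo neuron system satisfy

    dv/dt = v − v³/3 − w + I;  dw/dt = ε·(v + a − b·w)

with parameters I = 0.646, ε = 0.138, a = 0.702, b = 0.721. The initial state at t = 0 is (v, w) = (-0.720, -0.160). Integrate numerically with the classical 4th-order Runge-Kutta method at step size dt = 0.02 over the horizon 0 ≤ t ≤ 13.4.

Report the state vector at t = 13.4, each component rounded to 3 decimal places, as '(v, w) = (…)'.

(v, w) = (-1.685, 1.376)

t=0.000: state=(-0.720, -0.160)
step 1 (dt=0.02): k1=(0.210, 0.013), k2=(0.211, 0.014), k3=(0.211, 0.014), k4=(0.212, 0.014); state += dt/6·(k1+2k2+2k3+k4)
t=0.020: state=(-0.716, -0.160)
t=0.040: state=(-0.712, -0.159)
t=0.060: state=(-0.707, -0.159)
continuing one RK4 step at a time; state shown every 25 steps (Δt=0.5):
t=0.500: state=(-0.602, -0.150)
t=1.000: state=(-0.448, -0.131)
t=1.500: state=(-0.232, -0.100)
t=2.000: state=(0.090, -0.054)
t=2.500: state=(0.573, 0.018)
t=3.000: state=(1.174, 0.123)
t=3.500: state=(1.622, 0.260)
t=4.000: state=(1.785, 0.411)
t=4.500: state=(1.796, 0.559)
t=5.000: state=(1.756, 0.699)
t=5.500: state=(1.700, 0.828)
t=6.000: state=(1.638, 0.948)
t=6.500: state=(1.572, 1.057)
t=7.000: state=(1.504, 1.157)
t=7.500: state=(1.432, 1.247)
t=8.000: state=(1.356, 1.327)
t=8.500: state=(1.275, 1.399)
t=9.000: state=(1.187, 1.461)
t=9.500: state=(1.089, 1.514)
t=10.000: state=(0.976, 1.557)
t=10.500: state=(0.840, 1.590)
t=11.000: state=(0.668, 1.611)
t=11.500: state=(0.431, 1.618)
t=12.000: state=(0.077, 1.604)
t=12.500: state=(-0.480, 1.561)
t=13.000: state=(-1.220, 1.476)
t=13.400: state=(-1.685, 1.376)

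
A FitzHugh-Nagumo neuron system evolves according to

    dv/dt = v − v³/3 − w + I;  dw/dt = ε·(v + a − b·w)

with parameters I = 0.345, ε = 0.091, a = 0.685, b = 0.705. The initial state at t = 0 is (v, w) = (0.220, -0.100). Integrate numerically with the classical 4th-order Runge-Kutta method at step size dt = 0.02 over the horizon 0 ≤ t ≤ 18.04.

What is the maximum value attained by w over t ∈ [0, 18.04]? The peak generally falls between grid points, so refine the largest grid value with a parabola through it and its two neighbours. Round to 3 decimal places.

max w = 1.309

t=0.000: state=(0.220, -0.100)
step 1 (dt=0.02): k1=(0.661, 0.089), k2=(0.667, 0.089), k3=(0.667, 0.089), k4=(0.672, 0.090); state += dt/6·(k1+2k2+2k3+k4)
t=0.020: state=(0.233, -0.098)
t=0.040: state=(0.247, -0.096)
t=0.060: state=(0.261, -0.095)
continuing one RK4 step at a time; state shown every 50 steps (Δt=1):
t=1.000: state=(1.116, 0.023)
t=2.000: state=(1.702, 0.213)
t=3.000: state=(1.728, 0.413)
t=4.000: state=(1.647, 0.597)
t=5.000: state=(1.548, 0.761)
t=6.000: state=(1.439, 0.905)
t=7.000: state=(1.317, 1.031)
t=8.000: state=(1.174, 1.137)
t=9.000: state=(0.993, 1.223)
t=10.000: state=(0.728, 1.284)
t=11.000: state=(0.229, 1.309)
t=12.000: state=(-0.962, 1.262)
t=13.000: state=(-1.943, 1.105)
t=14.000: state=(-1.984, 0.921)
t=15.000: state=(-1.930, 0.752)
t=16.000: state=(-1.871, 0.598)
t=17.000: state=(-1.812, 0.459)
t=18.000: state=(-1.755, 0.334)
t=18.040: state=(-1.752, 0.329)
largest grid value and its neighbours: w(10.960)=1.30925, w(10.980)=1.30928, w(11.000)=1.30927
parabola through these three points peaks at t≈10.988 with w≈1.30928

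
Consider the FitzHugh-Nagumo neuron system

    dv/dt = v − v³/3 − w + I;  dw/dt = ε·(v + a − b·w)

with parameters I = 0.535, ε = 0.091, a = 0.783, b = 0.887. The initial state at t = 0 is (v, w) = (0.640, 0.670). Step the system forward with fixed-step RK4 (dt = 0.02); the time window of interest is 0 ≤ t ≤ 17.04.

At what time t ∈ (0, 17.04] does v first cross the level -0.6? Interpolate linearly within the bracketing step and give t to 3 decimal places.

t = 10.384

t=0.000: state=(0.640, 0.670)
step 1 (dt=0.02): k1=(0.418, 0.075), k2=(0.419, 0.076), k3=(0.419, 0.076), k4=(0.421, 0.076); state += dt/6·(k1+2k2+2k3+k4)
t=0.020: state=(0.648, 0.672)
t=0.040: state=(0.657, 0.673)
t=0.060: state=(0.665, 0.675)
continuing one RK4 step at a time; state shown every 50 steps (Δt=1):
t=1.000: state=(1.096, 0.763)
t=2.000: state=(1.389, 0.883)
t=3.000: state=(1.437, 1.008)
t=4.000: state=(1.379, 1.121)
t=5.000: state=(1.284, 1.219)
t=6.000: state=(1.167, 1.301)
t=7.000: state=(1.023, 1.364)
t=8.000: state=(0.830, 1.408)
t=9.000: state=(0.520, 1.428)
t=10.000: state=(-0.141, 1.406)
t=10.380: state=(-0.595, 1.378)
next step: t=10.400: state=(-0.622, 1.376) — v has crossed -0.6
linear interpolation between t=10.380 (-0.59457) and t=10.400 (-0.62207) → t≈10.384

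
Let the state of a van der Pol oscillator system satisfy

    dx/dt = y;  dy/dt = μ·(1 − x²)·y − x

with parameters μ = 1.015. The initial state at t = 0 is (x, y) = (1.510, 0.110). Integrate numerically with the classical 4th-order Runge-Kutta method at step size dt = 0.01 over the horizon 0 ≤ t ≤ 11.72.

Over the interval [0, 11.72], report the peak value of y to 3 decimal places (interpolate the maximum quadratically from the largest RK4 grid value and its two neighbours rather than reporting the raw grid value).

max y = 2.689

t=0.000: state=(1.510, 0.110)
step 1 (dt=0.01): k1=(0.110, -1.653), k2=(0.102, -1.643), k3=(0.102, -1.643), k4=(0.094, -1.633); state += dt/6·(k1+2k2+2k3+k4)
t=0.010: state=(1.511, 0.094)
t=0.020: state=(1.512, 0.077)
t=0.030: state=(1.513, 0.061)
continuing one RK4 step at a time; state shown every 50 steps (Δt=0.5):
t=0.500: state=(1.397, -0.501)
t=1.000: state=(1.038, -0.939)
t=1.500: state=(0.422, -1.590)
t=2.000: state=(-0.614, -2.510)
t=2.500: state=(-1.717, -1.388)
t=3.000: state=(-1.959, 0.148)
t=3.500: state=(-1.756, 0.582)
t=4.000: state=(-1.403, 0.837)
t=4.500: state=(-0.895, 1.243)
t=5.000: state=(-0.086, 2.085)
t=5.500: state=(1.165, 2.562)
t=6.000: state=(1.961, 0.527)
t=6.500: state=(1.937, -0.400)
t=7.000: state=(1.661, -0.676)
t=7.500: state=(1.261, -0.946)
t=8.000: state=(0.676, -1.460)
t=8.500: state=(-0.285, -2.442)
t=9.000: state=(-1.547, -2.013)
t=9.500: state=(-2.008, -0.063)
t=10.000: state=(-1.863, 0.512)
t=10.500: state=(-1.545, 0.752)
t=11.000: state=(-1.097, 1.073)
t=11.500: state=(-0.417, 1.733)
t=11.720: state=(0.014, 2.192)
largest grid value and its neighbours: y(5.360)=2.68763, y(5.370)=2.68909, y(5.380)=2.68909
parabola through these three points peaks at t≈5.375 with y≈2.68927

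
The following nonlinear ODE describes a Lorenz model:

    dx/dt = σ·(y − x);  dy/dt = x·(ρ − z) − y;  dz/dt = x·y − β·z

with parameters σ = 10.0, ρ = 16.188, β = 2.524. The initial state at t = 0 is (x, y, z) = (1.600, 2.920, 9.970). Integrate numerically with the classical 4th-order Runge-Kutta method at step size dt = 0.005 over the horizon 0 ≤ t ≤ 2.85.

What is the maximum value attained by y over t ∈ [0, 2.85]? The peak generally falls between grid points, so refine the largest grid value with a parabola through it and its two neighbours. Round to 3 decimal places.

t=0.000: state=(1.600, 2.920, 9.970)
step 1 (dt=0.005): k1=(13.200, 7.029, -20.492), k2=(13.046, 7.300, -20.238), k3=(13.056, 7.296, -20.240), k4=(12.912, 7.567, -19.985); state += dt/6·(k1+2k2+2k3+k4)
t=0.005: state=(1.665, 2.956, 9.869)
t=0.010: state=(1.729, 2.996, 9.770)
t=0.015: state=(1.792, 3.038, 9.674)
continuing one RK4 step at a time; state shown every 20 steps (Δt=0.1):
t=0.100: state=(2.834, 4.157, 8.445)
t=0.200: state=(4.474, 6.500, 8.285)
t=0.300: state=(6.894, 9.603, 10.561)
t=0.400: state=(9.318, 10.979, 15.985)
t=0.500: state=(9.351, 7.645, 20.573)
t=0.600: state=(6.631, 3.510, 19.841)
t=0.700: state=(4.012, 2.088, 16.614)
t=0.800: state=(2.805, 2.235, 13.511)
t=0.900: state=(2.710, 3.032, 11.114)
t=1.000: state=(3.394, 4.439, 9.627)
t=1.100: state=(4.820, 6.633, 9.488)
t=1.200: state=(6.937, 9.234, 11.576)
t=1.300: state=(8.896, 10.145, 16.105)
t=1.400: state=(8.832, 7.408, 19.722)
t=1.500: state=(6.609, 4.044, 19.170)
t=1.600: state=(4.412, 2.758, 16.441)
t=1.700: state=(3.371, 2.899, 13.690)
t=1.800: state=(3.358, 3.761, 11.596)
t=1.900: state=(4.128, 5.255, 10.483)
t=2.000: state=(5.588, 7.347, 10.864)
t=2.100: state=(7.455, 9.249, 13.348)
t=2.200: state=(8.665, 9.027, 17.176)
t=2.300: state=(7.969, 6.345, 19.149)
t=2.400: state=(6.001, 4.011, 17.991)
t=2.500: state=(4.410, 3.306, 15.574)
t=2.600: state=(3.807, 3.671, 13.316)
t=2.700: state=(4.069, 4.701, 11.774)
t=2.800: state=(5.028, 6.290, 11.350)
t=2.850: state=(5.720, 7.211, 11.712)
largest grid value and its neighbours: y(0.380)=11.05050, y(0.385)=11.05314, y(0.390)=11.04238
parabola through these three points peaks at t≈0.383 with y≈11.05376

max y = 11.054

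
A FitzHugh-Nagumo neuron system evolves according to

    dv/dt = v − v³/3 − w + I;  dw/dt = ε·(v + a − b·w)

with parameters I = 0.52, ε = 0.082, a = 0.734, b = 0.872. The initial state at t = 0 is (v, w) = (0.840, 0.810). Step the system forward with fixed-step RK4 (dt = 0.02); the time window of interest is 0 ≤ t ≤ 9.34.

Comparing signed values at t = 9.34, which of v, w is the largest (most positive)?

t=0.000: state=(0.840, 0.810)
step 1 (dt=0.02): k1=(0.352, 0.071), k2=(0.353, 0.071), k3=(0.353, 0.071), k4=(0.353, 0.072); state += dt/6·(k1+2k2+2k3+k4)
t=0.020: state=(0.847, 0.811)
t=0.040: state=(0.854, 0.813)
t=0.060: state=(0.861, 0.814)
continuing one RK4 step at a time; state shown every 25 steps (Δt=0.5):
t=0.500: state=(1.015, 0.849)
t=1.000: state=(1.168, 0.892)
t=1.500: state=(1.275, 0.940)
t=2.000: state=(1.334, 0.989)
t=2.500: state=(1.353, 1.038)
t=3.000: state=(1.346, 1.086)
t=3.500: state=(1.323, 1.131)
t=4.000: state=(1.288, 1.173)
t=4.500: state=(1.246, 1.213)
t=5.000: state=(1.197, 1.249)
t=5.500: state=(1.142, 1.282)
t=6.000: state=(1.080, 1.311)
t=6.500: state=(1.010, 1.337)
t=7.000: state=(0.929, 1.358)
t=7.500: state=(0.831, 1.376)
t=8.000: state=(0.709, 1.388)
t=8.500: state=(0.546, 1.394)
t=9.000: state=(0.313, 1.393)
t=9.340: state=(0.086, 1.385)
compare at T: v=0.086, w=1.385

largest component: w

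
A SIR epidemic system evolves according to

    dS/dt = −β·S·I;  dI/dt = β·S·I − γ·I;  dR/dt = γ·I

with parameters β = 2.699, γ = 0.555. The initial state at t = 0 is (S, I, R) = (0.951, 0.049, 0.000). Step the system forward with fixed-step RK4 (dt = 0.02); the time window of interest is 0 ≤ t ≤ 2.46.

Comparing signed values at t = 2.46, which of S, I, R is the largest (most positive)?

largest component: I

t=0.000: state=(0.951, 0.049, 0.000)
step 1 (dt=0.02): k1=(-0.126, 0.099, 0.027), k2=(-0.128, 0.100, 0.028), k3=(-0.128, 0.100, 0.028), k4=(-0.131, 0.102, 0.028); state += dt/6·(k1+2k2+2k3+k4)
t=0.020: state=(0.948, 0.051, 0.001)
t=0.040: state=(0.946, 0.053, 0.001)
t=0.060: state=(0.943, 0.055, 0.002)
continuing one RK4 step at a time; state shown every 5 steps (Δt=0.1):
t=0.100: state=(0.937, 0.060, 0.003)
t=0.200: state=(0.921, 0.073, 0.007)
t=0.300: state=(0.901, 0.088, 0.011)
t=0.400: state=(0.878, 0.106, 0.016)
t=0.500: state=(0.851, 0.126, 0.023)
t=0.600: state=(0.820, 0.150, 0.031)
t=0.700: state=(0.784, 0.176, 0.040)
t=0.800: state=(0.745, 0.205, 0.050)
t=0.900: state=(0.702, 0.235, 0.062)
t=1.000: state=(0.656, 0.268, 0.076)
t=1.100: state=(0.608, 0.300, 0.092)
t=1.200: state=(0.558, 0.332, 0.110)
t=1.300: state=(0.508, 0.363, 0.129)
t=1.400: state=(0.459, 0.391, 0.150)
t=1.500: state=(0.411, 0.416, 0.172)
t=1.600: state=(0.367, 0.437, 0.196)
t=1.700: state=(0.325, 0.454, 0.221)
t=1.800: state=(0.287, 0.467, 0.246)
t=1.900: state=(0.253, 0.475, 0.272)
t=2.000: state=(0.222, 0.479, 0.299)
t=2.100: state=(0.195, 0.479, 0.326)
t=2.200: state=(0.172, 0.476, 0.352)
t=2.300: state=(0.151, 0.471, 0.378)
t=2.400: state=(0.133, 0.463, 0.404)
t=2.460: state=(0.124, 0.457, 0.420)
compare at T: S=0.124, I=0.457, R=0.420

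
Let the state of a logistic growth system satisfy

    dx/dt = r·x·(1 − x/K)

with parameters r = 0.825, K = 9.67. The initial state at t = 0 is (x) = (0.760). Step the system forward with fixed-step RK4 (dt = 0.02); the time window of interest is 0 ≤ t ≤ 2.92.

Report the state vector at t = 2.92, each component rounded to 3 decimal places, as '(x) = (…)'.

t=0.000: state=(0.760)
step 1 (dt=0.02): k1=(0.578), k2=(0.582), k3=(0.582), k4=(0.586); state += dt/6·(k1+2k2+2k3+k4)
t=0.020: state=(0.772)
t=0.040: state=(0.783)
t=0.060: state=(0.795)
continuing one RK4 step at a time; state shown every 5 steps (Δt=0.1):
t=0.100: state=(0.820)
t=0.200: state=(0.884)
t=0.300: state=(0.952)
t=0.400: state=(1.026)
t=0.500: state=(1.104)
t=0.600: state=(1.187)
t=0.700: state=(1.276)
t=0.800: state=(1.370)
t=0.900: state=(1.470)
t=1.000: state=(1.576)
t=1.100: state=(1.687)
t=1.200: state=(1.805)
t=1.300: state=(1.930)
t=1.400: state=(2.060)
t=1.500: state=(2.197)
t=1.600: state=(2.340)
t=1.700: state=(2.490)
t=1.800: state=(2.645)
t=1.900: state=(2.807)
t=2.000: state=(2.974)
t=2.100: state=(3.147)
t=2.200: state=(3.324)
t=2.300: state=(3.506)
t=2.400: state=(3.693)
t=2.500: state=(3.883)
t=2.600: state=(4.076)
t=2.700: state=(4.272)
t=2.800: state=(4.469)
t=2.900: state=(4.668)
t=2.920: state=(4.708)

(x) = (4.708)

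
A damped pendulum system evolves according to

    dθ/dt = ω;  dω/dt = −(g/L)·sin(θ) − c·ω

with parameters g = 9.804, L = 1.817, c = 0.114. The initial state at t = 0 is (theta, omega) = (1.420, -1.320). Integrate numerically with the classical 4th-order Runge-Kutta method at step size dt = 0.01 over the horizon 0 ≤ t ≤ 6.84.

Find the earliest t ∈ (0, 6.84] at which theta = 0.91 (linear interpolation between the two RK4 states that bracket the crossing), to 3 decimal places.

t=0.000: state=(1.420, -1.320)
step 1 (dt=0.01): k1=(-1.320, -5.184), k2=(-1.346, -5.176), k3=(-1.346, -5.175), k4=(-1.372, -5.167); state += dt/6·(k1+2k2+2k3+k4)
t=0.010: state=(1.407, -1.372)
t=0.020: state=(1.393, -1.423)
t=0.030: state=(1.378, -1.475)
continuing one RK4 step at a time; state shown every 25 steps (Δt=0.25):
t=0.250: state=(0.935, -2.511)
t=0.260: state=(0.910, -2.551)
next step: t=0.270: state=(0.884, -2.590) — theta has crossed 0.91
linear interpolation between t=0.260 (0.91010) and t=0.270 (0.88439) → t≈0.260

t = 0.260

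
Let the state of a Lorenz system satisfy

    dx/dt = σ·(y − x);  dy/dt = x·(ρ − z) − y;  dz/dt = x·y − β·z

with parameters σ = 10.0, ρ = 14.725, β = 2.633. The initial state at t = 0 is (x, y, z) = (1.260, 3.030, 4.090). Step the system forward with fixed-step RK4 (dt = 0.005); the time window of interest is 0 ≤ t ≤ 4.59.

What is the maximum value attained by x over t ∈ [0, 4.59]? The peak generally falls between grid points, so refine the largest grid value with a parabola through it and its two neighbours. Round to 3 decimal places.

t=0.000: state=(1.260, 3.030, 4.090)
step 1 (dt=0.005): k1=(17.700, 10.370, -6.951), k2=(17.517, 10.837, -6.738), k3=(17.533, 10.831, -6.739), k4=(17.365, 11.294, -6.524); state += dt/6·(k1+2k2+2k3+k4)
t=0.005: state=(1.348, 3.084, 4.056)
t=0.010: state=(1.434, 3.143, 4.025)
t=0.015: state=(1.519, 3.206, 3.995)
continuing one RK4 step at a time; state shown every 40 steps (Δt=0.2):
t=0.200: state=(5.443, 8.468, 5.506)
t=0.400: state=(10.704, 10.410, 19.011)
t=0.600: state=(4.213, 1.036, 17.116)
t=0.800: state=(1.346, 1.114, 10.394)
t=1.000: state=(1.936, 2.710, 6.585)
t=1.200: state=(4.893, 7.240, 6.527)
t=1.400: state=(9.764, 10.682, 16.316)
t=1.600: state=(5.646, 2.556, 17.809)
t=1.800: state=(2.349, 1.979, 11.514)
t=2.000: state=(3.064, 4.067, 7.970)
t=2.200: state=(6.448, 8.710, 9.602)
t=2.400: state=(8.883, 7.919, 17.869)
t=2.600: state=(4.655, 2.806, 15.588)
t=2.800: state=(3.173, 3.359, 10.758)
t=3.000: state=(4.874, 6.339, 9.319)
t=3.200: state=(8.041, 9.054, 14.143)
t=3.400: state=(6.731, 4.891, 17.043)
t=3.600: state=(4.034, 3.504, 13.030)
t=3.800: state=(4.459, 5.307, 10.416)
t=4.000: state=(6.868, 8.111, 12.372)
t=4.200: state=(7.435, 6.531, 16.401)
t=4.400: state=(5.026, 4.106, 14.431)
t=4.590: state=(4.504, 4.832, 11.682)
largest grid value and its neighbours: x(0.390)=10.70666, x(0.395)=10.71187, x(0.400)=10.70385
parabola through these three points peaks at t≈0.394 with x≈10.71194

max x = 10.712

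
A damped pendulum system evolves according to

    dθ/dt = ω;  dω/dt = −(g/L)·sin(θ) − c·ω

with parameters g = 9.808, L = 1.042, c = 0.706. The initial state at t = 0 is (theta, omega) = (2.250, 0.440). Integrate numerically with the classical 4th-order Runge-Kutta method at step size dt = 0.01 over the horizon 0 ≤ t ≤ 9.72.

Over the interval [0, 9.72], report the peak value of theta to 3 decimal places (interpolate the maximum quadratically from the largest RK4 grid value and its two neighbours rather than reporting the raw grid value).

t=0.000: state=(2.250, 0.440)
step 1 (dt=0.01): k1=(0.440, -7.634), k2=(0.402, -7.594), k3=(0.402, -7.596), k4=(0.364, -7.557); state += dt/6·(k1+2k2+2k3+k4)
t=0.010: state=(2.254, 0.364)
t=0.020: state=(2.257, 0.289)
t=0.030: state=(2.260, 0.214)
continuing one RK4 step at a time; state shown every 50 steps (Δt=0.5):
t=0.500: state=(1.575, -3.147)
t=1.000: state=(-0.490, -3.802)
t=1.500: state=(-1.262, 0.762)
t=2.000: state=(-0.102, 3.069)
t=2.500: state=(0.848, 0.234)
t=3.000: state=(0.240, -2.119)
t=3.500: state=(-0.552, -0.530)
t=4.000: state=(-0.243, 1.420)
t=4.500: state=(0.357, 0.553)
t=5.000: state=(0.208, -0.940)
t=5.500: state=(-0.230, -0.485)
t=6.000: state=(-0.167, 0.616)
t=6.500: state=(0.146, 0.397)
t=7.000: state=(0.130, -0.399)
t=7.500: state=(-0.092, -0.313)
t=8.000: state=(-0.099, 0.255)
t=8.500: state=(0.057, 0.241)
t=9.000: state=(0.074, -0.160)
t=9.500: state=(-0.034, -0.182)
t=9.720: state=(-0.061, -0.060)
largest grid value and its neighbours: theta(0.050)=2.26261, theta(0.060)=2.26292, theta(0.070)=2.26250
parabola through these three points peaks at t≈0.059 with theta≈2.26292

max theta = 2.263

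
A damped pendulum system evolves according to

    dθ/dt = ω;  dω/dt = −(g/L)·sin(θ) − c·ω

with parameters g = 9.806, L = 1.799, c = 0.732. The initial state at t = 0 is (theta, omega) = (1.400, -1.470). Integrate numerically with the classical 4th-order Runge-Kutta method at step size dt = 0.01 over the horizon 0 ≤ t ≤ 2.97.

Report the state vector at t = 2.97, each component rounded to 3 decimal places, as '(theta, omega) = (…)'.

t=0.000: state=(1.400, -1.470)
step 1 (dt=0.01): k1=(-1.470, -4.295), k2=(-1.491, -4.273), k3=(-1.491, -4.273), k4=(-1.513, -4.250); state += dt/6·(k1+2k2+2k3+k4)
t=0.010: state=(1.385, -1.513)
t=0.020: state=(1.370, -1.555)
t=0.030: state=(1.354, -1.597)
continuing one RK4 step at a time; state shown every 10 steps (Δt=0.1):
t=0.100: state=(1.232, -1.875)
t=0.200: state=(1.027, -2.217)
t=0.300: state=(0.792, -2.475)
t=0.400: state=(0.536, -2.623)
t=0.500: state=(0.271, -2.643)
t=0.600: state=(0.012, -2.529)
t=0.700: state=(-0.230, -2.291)
t=0.800: state=(-0.443, -1.954)
t=0.900: state=(-0.619, -1.549)
t=1.000: state=(-0.752, -1.105)
t=1.100: state=(-0.839, -0.650)
t=1.200: state=(-0.882, -0.204)
t=1.300: state=(-0.881, 0.217)
t=1.400: state=(-0.840, 0.601)
t=1.500: state=(-0.763, 0.937)
t=1.600: state=(-0.654, 1.213)
t=1.700: state=(-0.522, 1.419)
t=1.800: state=(-0.373, 1.547)
t=1.900: state=(-0.216, 1.590)
t=2.000: state=(-0.058, 1.548)
t=2.100: state=(0.091, 1.429)
t=2.200: state=(0.226, 1.244)
t=2.300: state=(0.339, 1.009)
t=2.400: state=(0.426, 0.740)
t=2.500: state=(0.486, 0.455)
t=2.600: state=(0.517, 0.169)
t=2.700: state=(0.520, -0.104)
t=2.800: state=(0.497, -0.354)
t=2.900: state=(0.451, -0.570)
t=2.970: state=(0.406, -0.696)

(theta, omega) = (0.406, -0.696)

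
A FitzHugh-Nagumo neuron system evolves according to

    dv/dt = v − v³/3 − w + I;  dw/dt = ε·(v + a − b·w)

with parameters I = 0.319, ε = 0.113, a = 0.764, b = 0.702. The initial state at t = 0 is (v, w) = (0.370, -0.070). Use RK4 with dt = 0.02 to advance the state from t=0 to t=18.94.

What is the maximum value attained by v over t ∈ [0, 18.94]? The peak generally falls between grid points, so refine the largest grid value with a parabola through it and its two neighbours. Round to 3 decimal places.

max v = 1.681

t=0.000: state=(0.370, -0.070)
step 1 (dt=0.02): k1=(0.742, 0.134), k2=(0.747, 0.134), k3=(0.747, 0.134), k4=(0.752, 0.135); state += dt/6·(k1+2k2+2k3+k4)
t=0.020: state=(0.385, -0.067)
t=0.040: state=(0.400, -0.065)
t=0.060: state=(0.415, -0.062)
continuing one RK4 step at a time; state shown every 50 steps (Δt=1):
t=1.000: state=(1.254, 0.106)
t=2.000: state=(1.670, 0.347)
t=3.000: state=(1.640, 0.585)
t=4.000: state=(1.523, 0.795)
t=5.000: state=(1.381, 0.975)
t=6.000: state=(1.212, 1.125)
t=7.000: state=(0.995, 1.243)
t=8.000: state=(0.663, 1.322)
t=9.000: state=(-0.014, 1.345)
t=10.000: state=(-1.456, 1.248)
t=11.000: state=(-2.001, 1.036)
t=12.000: state=(-1.967, 0.823)
t=13.000: state=(-1.899, 0.634)
t=14.000: state=(-1.831, 0.466)
t=15.000: state=(-1.764, 0.318)
t=16.000: state=(-1.698, 0.189)
t=17.000: state=(-1.634, 0.077)
t=18.000: state=(-1.572, -0.020)
t=18.940: state=(-1.514, -0.099)
largest grid value and its neighbours: v(2.260)=1.68116, v(2.280)=1.68122, v(2.300)=1.68118
parabola through these three points peaks at t≈2.282 with v≈1.68122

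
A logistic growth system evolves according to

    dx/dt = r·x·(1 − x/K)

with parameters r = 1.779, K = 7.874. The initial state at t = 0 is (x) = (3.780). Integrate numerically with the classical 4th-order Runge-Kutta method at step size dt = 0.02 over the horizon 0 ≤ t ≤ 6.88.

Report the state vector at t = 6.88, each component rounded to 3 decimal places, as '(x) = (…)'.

t=0.000: state=(3.780)
step 1 (dt=0.02): k1=(3.496), k2=(3.499), k3=(3.499), k4=(3.500); state += dt/6·(k1+2k2+2k3+k4)
t=0.020: state=(3.850)
t=0.040: state=(3.920)
t=0.060: state=(3.990)
continuing one RK4 step at a time; state shown every 25 steps (Δt=0.5):
t=0.500: state=(5.449)
t=1.000: state=(6.657)
t=1.500: state=(7.324)
t=2.000: state=(7.638)
t=2.500: state=(7.775)
t=3.000: state=(7.833)
t=3.500: state=(7.857)
t=4.000: state=(7.867)
t=4.500: state=(7.871)
t=5.000: state=(7.873)
t=5.500: state=(7.874)
t=6.000: state=(7.874)
t=6.500: state=(7.874)
t=6.880: state=(7.874)

(x) = (7.874)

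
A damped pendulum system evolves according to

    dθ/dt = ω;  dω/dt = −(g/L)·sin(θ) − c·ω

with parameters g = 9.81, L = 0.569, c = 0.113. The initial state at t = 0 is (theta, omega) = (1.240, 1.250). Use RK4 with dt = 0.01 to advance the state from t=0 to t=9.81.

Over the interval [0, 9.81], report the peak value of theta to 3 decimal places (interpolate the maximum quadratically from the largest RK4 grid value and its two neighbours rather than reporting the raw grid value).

t=0.000: state=(1.240, 1.250)
step 1 (dt=0.01): k1=(1.250, -16.447), k2=(1.168, -16.473), k3=(1.168, -16.470), k4=(1.085, -16.493); state += dt/6·(k1+2k2+2k3+k4)
t=0.010: state=(1.252, 1.085)
t=0.020: state=(1.262, 0.920)
t=0.030: state=(1.270, 0.755)
continuing one RK4 step at a time; state shown every 50 steps (Δt=0.5):
t=0.500: state=(0.005, -4.872)
t=1.000: state=(-1.163, 1.371)
t=1.500: state=(0.704, 3.580)
t=2.000: state=(0.673, -3.602)
t=2.500: state=(-1.071, -1.027)
t=3.000: state=(0.085, 4.237)
t=3.500: state=(0.950, -1.711)
t=4.000: state=(-0.739, -2.648)
t=4.500: state=(-0.380, 3.618)
t=5.000: state=(0.955, -0.040)
t=5.500: state=(-0.354, -3.392)
t=6.000: state=(-0.644, 2.518)
t=6.500: state=(0.812, 1.214)
t=7.000: state=(-0.021, -3.417)
t=7.500: state=(-0.748, 1.409)
t=8.000: state=(0.610, 2.027)
t=8.500: state=(0.223, -3.021)
t=9.000: state=(-0.748, 0.462)
t=9.500: state=(0.402, 2.448)
t=9.810: state=(0.698, -0.741)
largest grid value and its neighbours: theta(0.070)=1.28702, theta(0.080)=1.28711, theta(0.090)=1.28555
parabola through these three points peaks at t≈0.076 with theta≈1.28727

max theta = 1.287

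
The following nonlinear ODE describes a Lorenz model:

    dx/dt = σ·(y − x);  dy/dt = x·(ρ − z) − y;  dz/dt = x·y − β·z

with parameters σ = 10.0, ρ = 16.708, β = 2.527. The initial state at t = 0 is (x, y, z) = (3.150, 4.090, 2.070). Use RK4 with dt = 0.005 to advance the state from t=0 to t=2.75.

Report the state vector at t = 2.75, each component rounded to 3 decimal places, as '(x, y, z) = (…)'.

t=0.000: state=(3.150, 4.090, 2.070)
step 1 (dt=0.005): k1=(9.400, 42.020, 7.653), k2=(10.215, 42.198, 8.034), k3=(10.200, 42.224, 8.041), k4=(11.001, 42.426, 8.435); state += dt/6·(k1+2k2+2k3+k4)
t=0.005: state=(3.201, 4.301, 2.110)
t=0.010: state=(3.260, 4.514, 2.154)
t=0.015: state=(3.326, 4.731, 2.203)
continuing one RK4 step at a time; state shown every 20 steps (Δt=0.1):
t=0.100: state=(5.486, 9.098, 4.092)
t=0.200: state=(9.998, 14.814, 11.751)
t=0.300: state=(12.545, 11.392, 23.981)
t=0.400: state=(7.928, 1.531, 24.460)
t=0.500: state=(2.588, -1.191, 18.940)
t=0.600: state=(0.189, -1.149, 14.588)
t=0.700: state=(-0.644, -1.170, 11.361)
t=0.800: state=(-1.120, -1.628, 8.934)
t=0.900: state=(-1.785, -2.665, 7.211)
t=1.000: state=(-3.009, -4.653, 6.369)
t=1.100: state=(-5.228, -8.072, 7.269)
t=1.200: state=(-8.553, -12.044, 11.991)
t=1.300: state=(-10.891, -11.250, 20.216)
t=1.400: state=(-8.757, -4.742, 22.926)
t=1.500: state=(-4.693, -1.249, 19.384)
t=1.600: state=(-2.301, -0.878, 15.330)
t=1.700: state=(-1.544, -1.312, 12.076)
t=1.800: state=(-1.654, -2.065, 9.609)
t=1.900: state=(-2.356, -3.374, 7.937)
t=2.000: state=(-3.785, -5.686, 7.387)
t=2.100: state=(-6.237, -9.215, 9.073)
t=2.200: state=(-9.315, -12.008, 14.708)
t=2.300: state=(-10.324, -9.183, 21.377)
t=2.400: state=(-7.461, -3.649, 21.637)
t=2.500: state=(-4.090, -1.509, 17.971)
t=2.600: state=(-2.404, -1.505, 14.343)
t=2.700: state=(-2.050, -2.146, 11.479)
t=2.750: state=(-2.188, -2.639, 10.353)

(x, y, z) = (-2.188, -2.639, 10.353)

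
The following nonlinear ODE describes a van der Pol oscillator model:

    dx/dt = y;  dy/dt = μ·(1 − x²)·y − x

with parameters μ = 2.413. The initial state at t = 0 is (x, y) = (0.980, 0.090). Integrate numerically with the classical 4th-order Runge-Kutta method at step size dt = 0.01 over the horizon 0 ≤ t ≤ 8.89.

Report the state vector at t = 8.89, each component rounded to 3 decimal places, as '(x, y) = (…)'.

(x, y) = (0.716, -1.250)

t=0.000: state=(0.980, 0.090)
step 1 (dt=0.01): k1=(0.090, -0.971), k2=(0.085, -0.972), k3=(0.085, -0.972), k4=(0.080, -0.974); state += dt/6·(k1+2k2+2k3+k4)
t=0.010: state=(0.981, 0.080)
t=0.020: state=(0.982, 0.071)
t=0.030: state=(0.982, 0.061)
continuing one RK4 step at a time; state shown every 50 steps (Δt=0.5):
t=0.500: state=(0.901, -0.413)
t=1.000: state=(0.523, -1.223)
t=1.500: state=(-0.627, -3.713)
t=2.000: state=(-1.934, -0.522)
t=2.500: state=(-1.905, 0.265)
t=3.000: state=(-1.755, 0.328)
t=3.500: state=(-1.576, 0.394)
t=4.000: state=(-1.353, 0.511)
t=4.500: state=(-1.041, 0.783)
t=5.000: state=(-0.467, 1.738)
t=5.500: state=(1.099, 4.272)
t=6.000: state=(2.022, 0.039)
t=6.500: state=(1.925, -0.277)
t=7.000: state=(1.775, -0.323)
t=7.500: state=(1.599, -0.384)
t=8.000: state=(1.383, -0.492)
t=8.500: state=(1.085, -0.734)
t=8.890: state=(0.716, -1.250)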